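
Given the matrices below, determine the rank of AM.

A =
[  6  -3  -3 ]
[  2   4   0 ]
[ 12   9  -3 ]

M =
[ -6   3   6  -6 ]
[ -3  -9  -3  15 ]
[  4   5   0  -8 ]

First compute AM:
[[-39,  30,  45, -57],
 [-24, -30,   0,  48],
 [-111, -60,  45,  87]]
Now row reduce the product.
R2 ← R2 − (8/13)·R1: [0, -630/13, -360/13, 1080/13]
R3 ← R3 − (37/13)·R1: [0, -1890/13, -1080/13, 3240/13]
R3 ← R3 − (3)·R2: [0, 0, 0, 0]
2 nonzero rows, so rank(AM) = 2.

2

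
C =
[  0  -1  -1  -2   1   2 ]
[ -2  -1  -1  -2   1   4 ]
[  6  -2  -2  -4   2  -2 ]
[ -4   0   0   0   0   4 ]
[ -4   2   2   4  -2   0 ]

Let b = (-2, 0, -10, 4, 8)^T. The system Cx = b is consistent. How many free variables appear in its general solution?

4

Row reduce the augmented matrix [C | b].
Swap R1 ↔ R2
R3 ← R3 + (3)·R1: [0, -5, -5, -10, 5, 10, -10]
R4 ← R4 − (2)·R1: [0, 2, 2, 4, -2, -4, 4]
R5 ← R5 − (2)·R1: [0, 4, 4, 8, -4, -8, 8]
R3 ← R3 − (5)·R2: [0, 0, 0, 0, 0, 0, 0]
R4 ← R4 + (2)·R2: [0, 0, 0, 0, 0, 0, 0]
R5 ← R5 + (4)·R2: [0, 0, 0, 0, 0, 0, 0]
The echelon form has 2 nonzero rows, and every pivot lies in the first 6 columns, so rank(C) = rank([C|b]) = 2.
The system is consistent.
Free variables = (unknowns) − (rank) = 6 − 2 = 4.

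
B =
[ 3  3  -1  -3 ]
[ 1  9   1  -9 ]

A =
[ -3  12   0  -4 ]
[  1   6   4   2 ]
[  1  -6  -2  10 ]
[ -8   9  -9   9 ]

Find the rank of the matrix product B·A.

2

First compute BA:
[[ 17,  33,  41, -43],
 [ 79, -21, 115, -57]]
Now row reduce the product.
R2 ← R2 − (79/17)·R1: [0, -2964/17, -1284/17, 2428/17]
2 nonzero rows, so rank(BA) = 2.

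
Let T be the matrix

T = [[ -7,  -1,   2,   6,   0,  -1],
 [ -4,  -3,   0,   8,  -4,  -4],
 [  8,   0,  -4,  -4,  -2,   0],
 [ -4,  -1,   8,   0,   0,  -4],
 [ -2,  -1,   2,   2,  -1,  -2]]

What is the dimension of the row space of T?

Row reduce to echelon form.
R2 ← R2 − (4/7)·R1: [0, -17/7, -8/7, 32/7, -4, -24/7]
R3 ← R3 + (8/7)·R1: [0, -8/7, -12/7, 20/7, -2, -8/7]
R4 ← R4 − (4/7)·R1: [0, -3/7, 48/7, -24/7, 0, -24/7]
R5 ← R5 − (2/7)·R1: [0, -5/7, 10/7, 2/7, -1, -12/7]
R3 ← R3 − (8/17)·R2: [0, 0, -20/17, 12/17, -2/17, 8/17]
R4 ← R4 − (3/17)·R2: [0, 0, 120/17, -72/17, 12/17, -48/17]
R5 ← R5 − (5/17)·R2: [0, 0, 30/17, -18/17, 3/17, -12/17]
R4 ← R4 + (6)·R3: [0, 0, 0, 0, 0, 0]
R5 ← R5 + (3/2)·R3: [0, 0, 0, 0, 0, 0]
Echelon form has 3 nonzero rows, so rank(T) = 3.
The row space has dimension equal to the rank: 3.

3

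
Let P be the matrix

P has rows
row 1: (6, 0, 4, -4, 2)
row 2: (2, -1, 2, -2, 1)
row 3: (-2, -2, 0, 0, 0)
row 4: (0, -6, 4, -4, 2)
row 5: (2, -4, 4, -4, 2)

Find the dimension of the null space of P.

Row reduce to echelon form.
R2 ← R2 − (1/3)·R1: [0, -1, 2/3, -2/3, 1/3]
R3 ← R3 + (1/3)·R1: [0, -2, 4/3, -4/3, 2/3]
R5 ← R5 − (1/3)·R1: [0, -4, 8/3, -8/3, 4/3]
R3 ← R3 − (2)·R2: [0, 0, 0, 0, 0]
R4 ← R4 − (6)·R2: [0, 0, 0, 0, 0]
R5 ← R5 − (4)·R2: [0, 0, 0, 0, 0]
2 nonzero rows, so rank(P) = 2.
P has 5 columns; by rank–nullity, nullity = 5 − 2 = 3.

3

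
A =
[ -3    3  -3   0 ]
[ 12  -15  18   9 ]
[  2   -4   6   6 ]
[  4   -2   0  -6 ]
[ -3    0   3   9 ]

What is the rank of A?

Row reduce to echelon form.
R2 ← R2 + (4)·R1: [0, -3, 6, 9]
R3 ← R3 + (2/3)·R1: [0, -2, 4, 6]
R4 ← R4 + (4/3)·R1: [0, 2, -4, -6]
R5 ← R5 − R1: [0, -3, 6, 9]
R3 ← R3 − (2/3)·R2: [0, 0, 0, 0]
R4 ← R4 + (2/3)·R2: [0, 0, 0, 0]
R5 ← R5 − R2: [0, 0, 0, 0]
Echelon form has 2 nonzero rows, so rank(A) = 2.

2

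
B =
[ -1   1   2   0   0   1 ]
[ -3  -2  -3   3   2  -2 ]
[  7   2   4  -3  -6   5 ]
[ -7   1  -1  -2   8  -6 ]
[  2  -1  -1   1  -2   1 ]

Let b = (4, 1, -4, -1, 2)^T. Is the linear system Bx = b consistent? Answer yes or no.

no

Row reduce the augmented matrix [B | b].
R2 ← R2 − (3)·R1: [0, -5, -9, 3, 2, -5, -11]
R3 ← R3 + (7)·R1: [0, 9, 18, -3, -6, 12, 24]
R4 ← R4 − (7)·R1: [0, -6, -15, -2, 8, -13, -29]
R5 ← R5 + (2)·R1: [0, 1, 3, 1, -2, 3, 10]
R3 ← R3 + (9/5)·R2: [0, 0, 9/5, 12/5, -12/5, 3, 21/5]
R4 ← R4 − (6/5)·R2: [0, 0, -21/5, -28/5, 28/5, -7, -79/5]
R5 ← R5 + (1/5)·R2: [0, 0, 6/5, 8/5, -8/5, 2, 39/5]
R4 ← R4 + (7/3)·R3: [0, 0, 0, 0, 0, 0, -6]
R5 ← R5 − (2/3)·R3: [0, 0, 0, 0, 0, 0, 5]
R5 ← R5 + (5/6)·R4: [0, 0, 0, 0, 0, 0, 0]
The echelon form has 4 nonzero rows; the last pivot sits in the augmented column, so rank(B) = 3 but rank([B|b]) = 4.
Since the ranks differ, the system is inconsistent.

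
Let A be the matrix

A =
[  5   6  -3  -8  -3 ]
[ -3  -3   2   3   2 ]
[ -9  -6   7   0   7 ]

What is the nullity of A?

Row reduce to echelon form.
R2 ← R2 + (3/5)·R1: [0, 3/5, 1/5, -9/5, 1/5]
R3 ← R3 + (9/5)·R1: [0, 24/5, 8/5, -72/5, 8/5]
R3 ← R3 − (8)·R2: [0, 0, 0, 0, 0]
2 nonzero rows, so rank(A) = 2.
A has 5 columns; by rank–nullity, nullity = 5 − 2 = 3.

3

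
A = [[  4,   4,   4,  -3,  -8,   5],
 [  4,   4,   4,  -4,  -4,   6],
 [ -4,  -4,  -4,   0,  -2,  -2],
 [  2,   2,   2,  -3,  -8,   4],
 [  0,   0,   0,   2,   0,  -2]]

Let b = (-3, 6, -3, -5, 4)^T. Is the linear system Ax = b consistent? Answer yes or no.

no

Row reduce the augmented matrix [A | b].
R2 ← R2 − R1: [0, 0, 0, -1, 4, 1, 9]
R3 ← R3 + R1: [0, 0, 0, -3, -10, 3, -6]
R4 ← R4 − (1/2)·R1: [0, 0, 0, -3/2, -4, 3/2, -7/2]
R3 ← R3 − (3)·R2: [0, 0, 0, 0, -22, 0, -33]
R4 ← R4 − (3/2)·R2: [0, 0, 0, 0, -10, 0, -17]
R5 ← R5 + (2)·R2: [0, 0, 0, 0, 8, 0, 22]
R4 ← R4 − (5/11)·R3: [0, 0, 0, 0, 0, 0, -2]
R5 ← R5 + (4/11)·R3: [0, 0, 0, 0, 0, 0, 10]
R5 ← R5 + (5)·R4: [0, 0, 0, 0, 0, 0, 0]
The echelon form has 4 nonzero rows; the last pivot sits in the augmented column, so rank(A) = 3 but rank([A|b]) = 4.
Since the ranks differ, the system is inconsistent.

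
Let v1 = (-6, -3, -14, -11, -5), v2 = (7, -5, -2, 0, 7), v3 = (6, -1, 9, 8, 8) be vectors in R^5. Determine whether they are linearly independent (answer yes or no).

Form the matrix with these vectors as rows and row reduce.
R2 ← R2 + (7/6)·R1: [0, -17/2, -55/3, -77/6, 7/6]
R3 ← R3 + R1: [0, -4, -5, -3, 3]
R3 ← R3 − (8/17)·R2: [0, 0, 185/51, 155/51, 125/51]
3 nonzero rows, so the 3 vectors span a space of dimension 3.
Since 3 = 3, the vectors are linearly independent.

yes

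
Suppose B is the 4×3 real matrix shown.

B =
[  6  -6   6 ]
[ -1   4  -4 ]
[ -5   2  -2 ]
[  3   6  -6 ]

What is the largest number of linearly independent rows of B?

Row reduce to echelon form.
R2 ← R2 + (1/6)·R1: [0, 3, -3]
R3 ← R3 + (5/6)·R1: [0, -3, 3]
R4 ← R4 − (1/2)·R1: [0, 9, -9]
R3 ← R3 + R2: [0, 0, 0]
R4 ← R4 − (3)·R2: [0, 0, 0]
Echelon form has 2 nonzero rows, so rank(B) = 2.
The rank gives the maximum number of linearly independent rows: 2.

2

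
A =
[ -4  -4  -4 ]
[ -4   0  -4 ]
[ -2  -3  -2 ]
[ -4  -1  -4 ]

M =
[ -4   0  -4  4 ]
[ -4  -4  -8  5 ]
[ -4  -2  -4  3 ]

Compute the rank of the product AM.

2

First compute AM:
[[ 48,  24,  64, -48],
 [ 32,   8,  32, -28],
 [ 28,  16,  40, -29],
 [ 36,  12,  40, -33]]
Now row reduce the product.
R2 ← R2 − (2/3)·R1: [0, -8, -32/3, 4]
R3 ← R3 − (7/12)·R1: [0, 2, 8/3, -1]
R4 ← R4 − (3/4)·R1: [0, -6, -8, 3]
R3 ← R3 + (1/4)·R2: [0, 0, 0, 0]
R4 ← R4 − (3/4)·R2: [0, 0, 0, 0]
2 nonzero rows, so rank(AM) = 2.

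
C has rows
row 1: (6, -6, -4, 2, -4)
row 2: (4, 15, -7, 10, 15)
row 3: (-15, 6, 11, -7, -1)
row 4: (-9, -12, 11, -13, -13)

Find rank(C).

3

Row reduce to echelon form.
R2 ← R2 − (2/3)·R1: [0, 19, -13/3, 26/3, 53/3]
R3 ← R3 + (5/2)·R1: [0, -9, 1, -2, -11]
R4 ← R4 + (3/2)·R1: [0, -21, 5, -10, -19]
R3 ← R3 + (9/19)·R2: [0, 0, -20/19, 40/19, -50/19]
R4 ← R4 + (21/19)·R2: [0, 0, 4/19, -8/19, 10/19]
R4 ← R4 + (1/5)·R3: [0, 0, 0, 0, 0]
Echelon form has 3 nonzero rows, so rank(C) = 3.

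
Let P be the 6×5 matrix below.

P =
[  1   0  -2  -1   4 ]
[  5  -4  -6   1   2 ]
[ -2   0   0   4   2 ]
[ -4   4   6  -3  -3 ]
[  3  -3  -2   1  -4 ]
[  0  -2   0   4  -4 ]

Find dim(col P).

Row reduce to echelon form.
R2 ← R2 − (5)·R1: [0, -4, 4, 6, -18]
R3 ← R3 + (2)·R1: [0, 0, -4, 2, 10]
R4 ← R4 + (4)·R1: [0, 4, -2, -7, 13]
R5 ← R5 − (3)·R1: [0, -3, 4, 4, -16]
R4 ← R4 + R2: [0, 0, 2, -1, -5]
R5 ← R5 − (3/4)·R2: [0, 0, 1, -1/2, -5/2]
R6 ← R6 − (1/2)·R2: [0, 0, -2, 1, 5]
R4 ← R4 + (1/2)·R3: [0, 0, 0, 0, 0]
R5 ← R5 + (1/4)·R3: [0, 0, 0, 0, 0]
R6 ← R6 − (1/2)·R3: [0, 0, 0, 0, 0]
Echelon form has 3 nonzero rows, so rank(P) = 3.
The column space has dimension equal to the rank: 3.

3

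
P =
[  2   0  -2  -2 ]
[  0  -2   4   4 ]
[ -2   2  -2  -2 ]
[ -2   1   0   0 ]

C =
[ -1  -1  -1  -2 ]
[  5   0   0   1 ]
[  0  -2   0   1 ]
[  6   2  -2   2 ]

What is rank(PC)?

First compute PC:
[[-14,  -2,   2, -10],
 [ 14,   0,  -8,  10],
 [  0,   2,   6,   0],
 [  7,   2,   2,   5]]
Now row reduce the product.
R2 ← R2 + R1: [0, -2, -6, 0]
R4 ← R4 + (1/2)·R1: [0, 1, 3, 0]
R3 ← R3 + R2: [0, 0, 0, 0]
R4 ← R4 + (1/2)·R2: [0, 0, 0, 0]
2 nonzero rows, so rank(PC) = 2.

2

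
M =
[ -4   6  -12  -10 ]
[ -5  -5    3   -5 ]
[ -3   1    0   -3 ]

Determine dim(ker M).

1

Row reduce to echelon form.
R2 ← R2 − (5/4)·R1: [0, -25/2, 18, 15/2]
R3 ← R3 − (3/4)·R1: [0, -7/2, 9, 9/2]
R3 ← R3 − (7/25)·R2: [0, 0, 99/25, 12/5]
3 nonzero rows, so rank(M) = 3.
M has 4 columns; by rank–nullity, nullity = 4 − 3 = 1.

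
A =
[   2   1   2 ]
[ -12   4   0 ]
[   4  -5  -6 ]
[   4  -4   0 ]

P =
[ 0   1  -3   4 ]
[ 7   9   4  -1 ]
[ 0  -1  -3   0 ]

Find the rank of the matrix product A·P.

3

First compute AP:
[[  7,   9,  -8,   7],
 [ 28,  24,  52, -52],
 [-35, -35, -14,  21],
 [-28, -32, -28,  20]]
Now row reduce the product.
R2 ← R2 − (4)·R1: [0, -12, 84, -80]
R3 ← R3 + (5)·R1: [0, 10, -54, 56]
R4 ← R4 + (4)·R1: [0, 4, -60, 48]
R3 ← R3 + (5/6)·R2: [0, 0, 16, -32/3]
R4 ← R4 + (1/3)·R2: [0, 0, -32, 64/3]
R4 ← R4 + (2)·R3: [0, 0, 0, 0]
3 nonzero rows, so rank(AP) = 3.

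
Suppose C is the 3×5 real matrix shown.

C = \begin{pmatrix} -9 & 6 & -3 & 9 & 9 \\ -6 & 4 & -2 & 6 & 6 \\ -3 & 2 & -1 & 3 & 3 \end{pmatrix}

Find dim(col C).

Row reduce to echelon form.
R2 ← R2 − (2/3)·R1: [0, 0, 0, 0, 0]
R3 ← R3 − (1/3)·R1: [0, 0, 0, 0, 0]
Echelon form has 1 nonzero row, so rank(C) = 1.
The column space has dimension equal to the rank: 1.

1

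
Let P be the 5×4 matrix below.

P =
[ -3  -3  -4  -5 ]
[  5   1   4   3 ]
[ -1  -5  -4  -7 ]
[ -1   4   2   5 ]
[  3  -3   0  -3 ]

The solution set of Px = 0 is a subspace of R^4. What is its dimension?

2

Row reduce to echelon form.
R2 ← R2 + (5/3)·R1: [0, -4, -8/3, -16/3]
R3 ← R3 − (1/3)·R1: [0, -4, -8/3, -16/3]
R4 ← R4 − (1/3)·R1: [0, 5, 10/3, 20/3]
R5 ← R5 + R1: [0, -6, -4, -8]
R3 ← R3 − R2: [0, 0, 0, 0]
R4 ← R4 + (5/4)·R2: [0, 0, 0, 0]
R5 ← R5 − (3/2)·R2: [0, 0, 0, 0]
2 nonzero rows, so rank(P) = 2.
P has 4 columns; by rank–nullity, nullity = 4 − 2 = 2.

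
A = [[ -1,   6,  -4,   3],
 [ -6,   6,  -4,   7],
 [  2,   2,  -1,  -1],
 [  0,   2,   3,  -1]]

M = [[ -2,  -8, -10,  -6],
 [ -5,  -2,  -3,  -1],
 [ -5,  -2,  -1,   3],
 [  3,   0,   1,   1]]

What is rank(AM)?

3

First compute AM:
[[  1,   4,  -1,  -9],
 [ 23,  44,  53,  25],
 [-12, -18, -26, -18],
 [-28, -10, -10,   6]]
Now row reduce the product.
R2 ← R2 − (23)·R1: [0, -48, 76, 232]
R3 ← R3 + (12)·R1: [0, 30, -38, -126]
R4 ← R4 + (28)·R1: [0, 102, -38, -246]
R3 ← R3 + (5/8)·R2: [0, 0, 19/2, 19]
R4 ← R4 + (17/8)·R2: [0, 0, 247/2, 247]
R4 ← R4 − (13)·R3: [0, 0, 0, 0]
3 nonzero rows, so rank(AM) = 3.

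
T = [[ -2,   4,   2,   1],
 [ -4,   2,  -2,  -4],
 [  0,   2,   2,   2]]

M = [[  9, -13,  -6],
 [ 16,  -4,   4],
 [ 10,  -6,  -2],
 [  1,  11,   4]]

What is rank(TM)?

First compute TM:
[[ 67,   9,  28],
 [-28,  12,  20],
 [ 54,   2,  12]]
Now row reduce the product.
R2 ← R2 + (28/67)·R1: [0, 1056/67, 2124/67]
R3 ← R3 − (54/67)·R1: [0, -352/67, -708/67]
R3 ← R3 + (1/3)·R2: [0, 0, 0]
2 nonzero rows, so rank(TM) = 2.

2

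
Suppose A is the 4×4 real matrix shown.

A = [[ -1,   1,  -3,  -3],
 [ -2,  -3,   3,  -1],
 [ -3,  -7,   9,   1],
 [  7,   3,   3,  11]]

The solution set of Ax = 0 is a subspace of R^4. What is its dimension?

Row reduce to echelon form.
R2 ← R2 − (2)·R1: [0, -5, 9, 5]
R3 ← R3 − (3)·R1: [0, -10, 18, 10]
R4 ← R4 + (7)·R1: [0, 10, -18, -10]
R3 ← R3 − (2)·R2: [0, 0, 0, 0]
R4 ← R4 + (2)·R2: [0, 0, 0, 0]
2 nonzero rows, so rank(A) = 2.
A has 4 columns; by rank–nullity, nullity = 4 − 2 = 2.

2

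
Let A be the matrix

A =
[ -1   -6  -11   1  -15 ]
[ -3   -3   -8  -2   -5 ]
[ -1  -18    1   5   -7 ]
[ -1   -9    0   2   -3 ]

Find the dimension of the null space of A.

Row reduce to echelon form.
R2 ← R2 − (3)·R1: [0, 15, 25, -5, 40]
R3 ← R3 − R1: [0, -12, 12, 4, 8]
R4 ← R4 − R1: [0, -3, 11, 1, 12]
R3 ← R3 + (4/5)·R2: [0, 0, 32, 0, 40]
R4 ← R4 + (1/5)·R2: [0, 0, 16, 0, 20]
R4 ← R4 − (1/2)·R3: [0, 0, 0, 0, 0]
3 nonzero rows, so rank(A) = 3.
A has 5 columns; by rank–nullity, nullity = 5 − 3 = 2.

2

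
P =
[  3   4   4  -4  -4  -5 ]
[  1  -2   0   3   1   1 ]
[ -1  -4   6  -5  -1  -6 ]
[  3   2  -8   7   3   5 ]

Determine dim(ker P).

2

Row reduce to echelon form.
R2 ← R2 − (1/3)·R1: [0, -10/3, -4/3, 13/3, 7/3, 8/3]
R3 ← R3 + (1/3)·R1: [0, -8/3, 22/3, -19/3, -7/3, -23/3]
R4 ← R4 − R1: [0, -2, -12, 11, 7, 10]
R3 ← R3 − (4/5)·R2: [0, 0, 42/5, -49/5, -21/5, -49/5]
R4 ← R4 − (3/5)·R2: [0, 0, -56/5, 42/5, 28/5, 42/5]
R4 ← R4 + (4/3)·R3: [0, 0, 0, -14/3, 0, -14/3]
4 nonzero rows, so rank(P) = 4.
P has 6 columns; by rank–nullity, nullity = 6 − 4 = 2.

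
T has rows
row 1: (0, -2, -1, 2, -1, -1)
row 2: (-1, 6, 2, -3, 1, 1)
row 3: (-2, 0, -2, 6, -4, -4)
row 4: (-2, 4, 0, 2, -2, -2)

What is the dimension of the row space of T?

Row reduce to echelon form.
Swap R1 ↔ R2
R3 ← R3 − (2)·R1: [0, -12, -6, 12, -6, -6]
R4 ← R4 − (2)·R1: [0, -8, -4, 8, -4, -4]
R3 ← R3 − (6)·R2: [0, 0, 0, 0, 0, 0]
R4 ← R4 − (4)·R2: [0, 0, 0, 0, 0, 0]
Echelon form has 2 nonzero rows, so rank(T) = 2.
The row space has dimension equal to the rank: 2.

2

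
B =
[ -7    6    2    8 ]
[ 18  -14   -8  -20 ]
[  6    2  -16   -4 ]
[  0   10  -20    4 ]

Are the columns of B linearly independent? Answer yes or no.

no

Row reduce B to echelon form.
R2 ← R2 + (18/7)·R1: [0, 10/7, -20/7, 4/7]
R3 ← R3 + (6/7)·R1: [0, 50/7, -100/7, 20/7]
R3 ← R3 − (5)·R2: [0, 0, 0, 0]
R4 ← R4 − (7)·R2: [0, 0, 0, 0]
2 pivots among 4 columns.
Only 2 < 4 pivot columns, so the columns are linearly dependent.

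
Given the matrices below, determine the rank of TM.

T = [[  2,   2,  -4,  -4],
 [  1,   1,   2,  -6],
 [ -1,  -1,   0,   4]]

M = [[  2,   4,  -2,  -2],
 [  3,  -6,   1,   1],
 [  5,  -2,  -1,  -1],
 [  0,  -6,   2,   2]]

2

First compute TM:
[[-10,  28,  -6,  -6],
 [ 15,  30, -15, -15],
 [ -5, -22,   9,   9]]
Now row reduce the product.
R2 ← R2 + (3/2)·R1: [0, 72, -24, -24]
R3 ← R3 − (1/2)·R1: [0, -36, 12, 12]
R3 ← R3 + (1/2)·R2: [0, 0, 0, 0]
2 nonzero rows, so rank(TM) = 2.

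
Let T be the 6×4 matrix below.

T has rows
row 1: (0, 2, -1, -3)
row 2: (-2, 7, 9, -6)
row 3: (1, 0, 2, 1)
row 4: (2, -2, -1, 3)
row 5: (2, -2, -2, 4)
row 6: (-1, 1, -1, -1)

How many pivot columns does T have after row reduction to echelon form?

4

Row reduce to echelon form.
Swap R1 ↔ R2
R3 ← R3 + (1/2)·R1: [0, 7/2, 13/2, -2]
R4 ← R4 + R1: [0, 5, 8, -3]
R5 ← R5 + R1: [0, 5, 7, -2]
R6 ← R6 − (1/2)·R1: [0, -5/2, -11/2, 2]
R3 ← R3 − (7/4)·R2: [0, 0, 33/4, 13/4]
R4 ← R4 − (5/2)·R2: [0, 0, 21/2, 9/2]
R5 ← R5 − (5/2)·R2: [0, 0, 19/2, 11/2]
R6 ← R6 + (5/4)·R2: [0, 0, -27/4, -7/4]
R4 ← R4 − (14/11)·R3: [0, 0, 0, 4/11]
R5 ← R5 − (38/33)·R3: [0, 0, 0, 58/33]
R6 ← R6 + (9/11)·R3: [0, 0, 0, 10/11]
R5 ← R5 − (29/6)·R4: [0, 0, 0, 0]
R6 ← R6 − (5/2)·R4: [0, 0, 0, 0]
Echelon form has 4 nonzero rows, so rank(T) = 4.
Each nonzero row contributes one pivot column: 4 pivot columns.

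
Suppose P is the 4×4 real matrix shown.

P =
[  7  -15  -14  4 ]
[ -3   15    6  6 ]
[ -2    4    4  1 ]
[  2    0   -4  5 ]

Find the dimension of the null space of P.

1

Row reduce to echelon form.
R2 ← R2 + (3/7)·R1: [0, 60/7, 0, 54/7]
R3 ← R3 + (2/7)·R1: [0, -2/7, 0, 15/7]
R4 ← R4 − (2/7)·R1: [0, 30/7, 0, 27/7]
R3 ← R3 + (1/30)·R2: [0, 0, 0, 12/5]
R4 ← R4 − (1/2)·R2: [0, 0, 0, 0]
3 nonzero rows, so rank(P) = 3.
P has 4 columns; by rank–nullity, nullity = 4 − 3 = 1.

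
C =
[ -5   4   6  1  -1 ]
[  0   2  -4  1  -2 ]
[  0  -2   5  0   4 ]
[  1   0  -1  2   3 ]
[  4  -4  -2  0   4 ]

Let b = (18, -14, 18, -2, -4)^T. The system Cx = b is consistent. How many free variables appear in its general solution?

2

Row reduce the augmented matrix [C | b].
R4 ← R4 + (1/5)·R1: [0, 4/5, 1/5, 11/5, 14/5, 8/5]
R5 ← R5 + (4/5)·R1: [0, -4/5, 14/5, 4/5, 16/5, 52/5]
R3 ← R3 + R2: [0, 0, 1, 1, 2, 4]
R4 ← R4 − (2/5)·R2: [0, 0, 9/5, 9/5, 18/5, 36/5]
R5 ← R5 + (2/5)·R2: [0, 0, 6/5, 6/5, 12/5, 24/5]
R4 ← R4 − (9/5)·R3: [0, 0, 0, 0, 0, 0]
R5 ← R5 − (6/5)·R3: [0, 0, 0, 0, 0, 0]
The echelon form has 3 nonzero rows, and every pivot lies in the first 5 columns, so rank(C) = rank([C|b]) = 3.
The system is consistent.
Free variables = (unknowns) − (rank) = 5 − 3 = 2.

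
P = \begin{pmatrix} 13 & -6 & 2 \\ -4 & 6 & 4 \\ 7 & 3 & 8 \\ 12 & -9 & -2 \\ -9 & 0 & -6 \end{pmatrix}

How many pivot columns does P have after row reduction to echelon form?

2

Row reduce to echelon form.
R2 ← R2 + (4/13)·R1: [0, 54/13, 60/13]
R3 ← R3 − (7/13)·R1: [0, 81/13, 90/13]
R4 ← R4 − (12/13)·R1: [0, -45/13, -50/13]
R5 ← R5 + (9/13)·R1: [0, -54/13, -60/13]
R3 ← R3 − (3/2)·R2: [0, 0, 0]
R4 ← R4 + (5/6)·R2: [0, 0, 0]
R5 ← R5 + R2: [0, 0, 0]
Echelon form has 2 nonzero rows, so rank(P) = 2.
Each nonzero row contributes one pivot column: 2 pivot columns.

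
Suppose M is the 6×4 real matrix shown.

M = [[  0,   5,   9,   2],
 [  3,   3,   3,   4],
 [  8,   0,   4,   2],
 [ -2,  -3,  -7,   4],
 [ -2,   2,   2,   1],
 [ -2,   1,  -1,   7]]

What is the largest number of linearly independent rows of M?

4

Row reduce to echelon form.
Swap R1 ↔ R2
R3 ← R3 − (8/3)·R1: [0, -8, -4, -26/3]
R4 ← R4 + (2/3)·R1: [0, -1, -5, 20/3]
R5 ← R5 + (2/3)·R1: [0, 4, 4, 11/3]
R6 ← R6 + (2/3)·R1: [0, 3, 1, 29/3]
R3 ← R3 + (8/5)·R2: [0, 0, 52/5, -82/15]
R4 ← R4 + (1/5)·R2: [0, 0, -16/5, 106/15]
R5 ← R5 − (4/5)·R2: [0, 0, -16/5, 31/15]
R6 ← R6 − (3/5)·R2: [0, 0, -22/5, 127/15]
R4 ← R4 + (4/13)·R3: [0, 0, 0, 70/13]
R5 ← R5 + (4/13)·R3: [0, 0, 0, 5/13]
R6 ← R6 + (11/26)·R3: [0, 0, 0, 80/13]
R5 ← R5 − (1/14)·R4: [0, 0, 0, 0]
R6 ← R6 − (8/7)·R4: [0, 0, 0, 0]
Echelon form has 4 nonzero rows, so rank(M) = 4.
The rank gives the maximum number of linearly independent rows: 4.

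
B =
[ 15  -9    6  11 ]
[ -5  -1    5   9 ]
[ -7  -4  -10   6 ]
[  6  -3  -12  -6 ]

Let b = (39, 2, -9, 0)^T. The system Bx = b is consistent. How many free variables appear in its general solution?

0

Row reduce the augmented matrix [B | b].
R2 ← R2 + (1/3)·R1: [0, -4, 7, 38/3, 15]
R3 ← R3 + (7/15)·R1: [0, -41/5, -36/5, 167/15, 46/5]
R4 ← R4 − (2/5)·R1: [0, 3/5, -72/5, -52/5, -78/5]
R3 ← R3 − (41/20)·R2: [0, 0, -431/20, -89/6, -431/20]
R4 ← R4 + (3/20)·R2: [0, 0, -267/20, -17/2, -267/20]
R4 ← R4 − (267/431)·R3: [0, 0, 0, 297/431, 0]
The echelon form has 4 nonzero rows, and every pivot lies in the first 4 columns, so rank(B) = rank([B|b]) = 4.
The system is consistent.
Free variables = (unknowns) − (rank) = 4 − 4 = 0.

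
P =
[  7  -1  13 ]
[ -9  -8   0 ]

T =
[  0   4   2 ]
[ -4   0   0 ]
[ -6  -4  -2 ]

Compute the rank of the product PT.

First compute PT:
[[-74, -24, -12],
 [ 32, -36, -18]]
Now row reduce the product.
R2 ← R2 + (16/37)·R1: [0, -1716/37, -858/37]
2 nonzero rows, so rank(PT) = 2.

2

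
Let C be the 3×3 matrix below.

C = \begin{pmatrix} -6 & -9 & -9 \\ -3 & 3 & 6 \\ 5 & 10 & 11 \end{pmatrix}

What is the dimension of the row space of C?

Row reduce to echelon form.
R2 ← R2 − (1/2)·R1: [0, 15/2, 21/2]
R3 ← R3 + (5/6)·R1: [0, 5/2, 7/2]
R3 ← R3 − (1/3)·R2: [0, 0, 0]
Echelon form has 2 nonzero rows, so rank(C) = 2.
The row space has dimension equal to the rank: 2.

2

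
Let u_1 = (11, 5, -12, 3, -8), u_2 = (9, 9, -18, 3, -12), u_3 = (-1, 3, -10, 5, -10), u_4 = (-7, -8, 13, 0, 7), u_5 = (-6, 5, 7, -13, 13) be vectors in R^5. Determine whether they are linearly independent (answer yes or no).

Form the matrix with these vectors as rows and row reduce.
R2 ← R2 − (9/11)·R1: [0, 54/11, -90/11, 6/11, -60/11]
R3 ← R3 + (1/11)·R1: [0, 38/11, -122/11, 58/11, -118/11]
R4 ← R4 + (7/11)·R1: [0, -53/11, 59/11, 21/11, 21/11]
R5 ← R5 + (6/11)·R1: [0, 85/11, 5/11, -125/11, 95/11]
R3 ← R3 − (19/27)·R2: [0, 0, -16/3, 44/9, -62/9]
R4 ← R4 + (53/54)·R2: [0, 0, -8/3, 22/9, -31/9]
R5 ← R5 − (85/54)·R2: [0, 0, 40/3, -110/9, 155/9]
R4 ← R4 − (1/2)·R3: [0, 0, 0, 0, 0]
R5 ← R5 + (5/2)·R3: [0, 0, 0, 0, 0]
3 nonzero rows, so the 5 vectors span a space of dimension 3.
Since 3 < 5, the vectors are linearly dependent.

no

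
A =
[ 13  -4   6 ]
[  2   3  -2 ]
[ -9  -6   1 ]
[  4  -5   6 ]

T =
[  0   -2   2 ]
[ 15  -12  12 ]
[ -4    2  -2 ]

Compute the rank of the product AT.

First compute AT:
[[-84,  34, -34],
 [ 53, -44,  44],
 [-94,  92, -92],
 [-99,  64, -64]]
Now row reduce the product.
R2 ← R2 + (53/84)·R1: [0, -947/42, 947/42]
R3 ← R3 − (47/42)·R1: [0, 1133/21, -1133/21]
R4 ← R4 − (33/28)·R1: [0, 335/14, -335/14]
R3 ← R3 + (2266/947)·R2: [0, 0, 0]
R4 ← R4 + (1005/947)·R2: [0, 0, 0]
2 nonzero rows, so rank(AT) = 2.

2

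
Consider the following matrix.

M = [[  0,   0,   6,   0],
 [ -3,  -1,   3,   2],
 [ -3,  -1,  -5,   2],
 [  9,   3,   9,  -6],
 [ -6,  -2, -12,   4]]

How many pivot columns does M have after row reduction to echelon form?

2

Row reduce to echelon form.
Swap R1 ↔ R2
R3 ← R3 − R1: [0, 0, -8, 0]
R4 ← R4 + (3)·R1: [0, 0, 18, 0]
R5 ← R5 − (2)·R1: [0, 0, -18, 0]
R3 ← R3 + (4/3)·R2: [0, 0, 0, 0]
R4 ← R4 − (3)·R2: [0, 0, 0, 0]
R5 ← R5 + (3)·R2: [0, 0, 0, 0]
Echelon form has 2 nonzero rows, so rank(M) = 2.
Each nonzero row contributes one pivot column: 2 pivot columns.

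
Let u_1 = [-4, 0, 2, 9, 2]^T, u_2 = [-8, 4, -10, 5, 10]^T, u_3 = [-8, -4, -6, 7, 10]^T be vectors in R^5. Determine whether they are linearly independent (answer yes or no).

Form the matrix with these vectors as rows and row reduce.
R2 ← R2 − (2)·R1: [0, 4, -14, -13, 6]
R3 ← R3 − (2)·R1: [0, -4, -10, -11, 6]
R3 ← R3 + R2: [0, 0, -24, -24, 12]
3 nonzero rows, so the 3 vectors span a space of dimension 3.
Since 3 = 3, the vectors are linearly independent.

yes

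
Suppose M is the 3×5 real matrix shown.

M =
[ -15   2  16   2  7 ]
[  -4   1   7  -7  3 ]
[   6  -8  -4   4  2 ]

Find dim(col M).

3

Row reduce to echelon form.
R2 ← R2 − (4/15)·R1: [0, 7/15, 41/15, -113/15, 17/15]
R3 ← R3 + (2/5)·R1: [0, -36/5, 12/5, 24/5, 24/5]
R3 ← R3 + (108/7)·R2: [0, 0, 312/7, -780/7, 156/7]
Echelon form has 3 nonzero rows, so rank(M) = 3.
The column space has dimension equal to the rank: 3.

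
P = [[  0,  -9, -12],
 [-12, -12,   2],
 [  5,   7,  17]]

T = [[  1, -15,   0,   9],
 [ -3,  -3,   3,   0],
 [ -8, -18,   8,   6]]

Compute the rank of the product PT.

First compute PT:
[[123, 243, -123, -72],
 [  8, 180, -20, -96],
 [-152, -402, 157, 147]]
Now row reduce the product.
R2 ← R2 − (8/123)·R1: [0, 6732/41, -12, -3744/41]
R3 ← R3 + (152/123)·R1: [0, -4170/41, 5, 2379/41]
R3 ← R3 + (695/1122)·R2: [0, 0, -455/187, 273/187]
3 nonzero rows, so rank(PT) = 3.

3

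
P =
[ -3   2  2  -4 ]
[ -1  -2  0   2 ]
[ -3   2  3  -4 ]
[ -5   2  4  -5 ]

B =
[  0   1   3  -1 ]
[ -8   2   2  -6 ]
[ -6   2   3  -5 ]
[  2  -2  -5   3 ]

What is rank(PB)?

First compute PB:
[[-36,  13,  21, -31],
 [ 20,  -9, -17,  19],
 [-42,  15,  24, -36],
 [-50,  17,  26, -42]]
Now row reduce the product.
R2 ← R2 + (5/9)·R1: [0, -16/9, -16/3, 16/9]
R3 ← R3 − (7/6)·R1: [0, -1/6, -1/2, 1/6]
R4 ← R4 − (25/18)·R1: [0, -19/18, -19/6, 19/18]
R3 ← R3 − (3/32)·R2: [0, 0, 0, 0]
R4 ← R4 − (19/32)·R2: [0, 0, 0, 0]
2 nonzero rows, so rank(PB) = 2.

2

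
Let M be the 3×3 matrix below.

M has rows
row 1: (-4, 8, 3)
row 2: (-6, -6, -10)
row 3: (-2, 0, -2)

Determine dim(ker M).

0

Row reduce to echelon form.
R2 ← R2 − (3/2)·R1: [0, -18, -29/2]
R3 ← R3 − (1/2)·R1: [0, -4, -7/2]
R3 ← R3 − (2/9)·R2: [0, 0, -5/18]
3 nonzero rows, so rank(M) = 3.
M has 3 columns; by rank–nullity, nullity = 3 − 3 = 0.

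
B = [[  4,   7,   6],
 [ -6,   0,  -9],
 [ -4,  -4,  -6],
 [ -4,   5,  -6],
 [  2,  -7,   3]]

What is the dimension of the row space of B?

2

Row reduce to echelon form.
R2 ← R2 + (3/2)·R1: [0, 21/2, 0]
R3 ← R3 + R1: [0, 3, 0]
R4 ← R4 + R1: [0, 12, 0]
R5 ← R5 − (1/2)·R1: [0, -21/2, 0]
R3 ← R3 − (2/7)·R2: [0, 0, 0]
R4 ← R4 − (8/7)·R2: [0, 0, 0]
R5 ← R5 + R2: [0, 0, 0]
Echelon form has 2 nonzero rows, so rank(B) = 2.
The row space has dimension equal to the rank: 2.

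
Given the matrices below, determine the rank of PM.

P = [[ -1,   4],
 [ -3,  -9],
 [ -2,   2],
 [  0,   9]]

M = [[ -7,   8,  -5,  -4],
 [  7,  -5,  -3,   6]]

2

First compute PM:
[[ 35, -28,  -7,  28],
 [-42,  21,  42, -42],
 [ 28, -26,   4,  20],
 [ 63, -45, -27,  54]]
Now row reduce the product.
R2 ← R2 + (6/5)·R1: [0, -63/5, 168/5, -42/5]
R3 ← R3 − (4/5)·R1: [0, -18/5, 48/5, -12/5]
R4 ← R4 − (9/5)·R1: [0, 27/5, -72/5, 18/5]
R3 ← R3 − (2/7)·R2: [0, 0, 0, 0]
R4 ← R4 + (3/7)·R2: [0, 0, 0, 0]
2 nonzero rows, so rank(PM) = 2.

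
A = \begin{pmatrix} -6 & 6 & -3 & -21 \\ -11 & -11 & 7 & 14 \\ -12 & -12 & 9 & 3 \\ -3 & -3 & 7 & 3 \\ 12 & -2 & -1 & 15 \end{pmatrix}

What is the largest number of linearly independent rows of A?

4

Row reduce to echelon form.
R2 ← R2 − (11/6)·R1: [0, -22, 25/2, 105/2]
R3 ← R3 − (2)·R1: [0, -24, 15, 45]
R4 ← R4 − (1/2)·R1: [0, -6, 17/2, 27/2]
R5 ← R5 + (2)·R1: [0, 10, -7, -27]
R3 ← R3 − (12/11)·R2: [0, 0, 15/11, -135/11]
R4 ← R4 − (3/11)·R2: [0, 0, 56/11, -9/11]
R5 ← R5 + (5/11)·R2: [0, 0, -29/22, -69/22]
R4 ← R4 − (56/15)·R3: [0, 0, 0, 45]
R5 ← R5 + (29/30)·R3: [0, 0, 0, -15]
R5 ← R5 + (1/3)·R4: [0, 0, 0, 0]
Echelon form has 4 nonzero rows, so rank(A) = 4.
The rank gives the maximum number of linearly independent rows: 4.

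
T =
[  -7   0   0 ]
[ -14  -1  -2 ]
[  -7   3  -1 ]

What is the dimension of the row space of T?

3

Row reduce to echelon form.
R2 ← R2 − (2)·R1: [0, -1, -2]
R3 ← R3 − R1: [0, 3, -1]
R3 ← R3 + (3)·R2: [0, 0, -7]
Echelon form has 3 nonzero rows, so rank(T) = 3.
The row space has dimension equal to the rank: 3.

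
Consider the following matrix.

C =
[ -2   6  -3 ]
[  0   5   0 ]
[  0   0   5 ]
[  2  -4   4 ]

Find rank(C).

Row reduce to echelon form.
R4 ← R4 + R1: [0, 2, 1]
R4 ← R4 − (2/5)·R2: [0, 0, 1]
R4 ← R4 − (1/5)·R3: [0, 0, 0]
Echelon form has 3 nonzero rows, so rank(C) = 3.

3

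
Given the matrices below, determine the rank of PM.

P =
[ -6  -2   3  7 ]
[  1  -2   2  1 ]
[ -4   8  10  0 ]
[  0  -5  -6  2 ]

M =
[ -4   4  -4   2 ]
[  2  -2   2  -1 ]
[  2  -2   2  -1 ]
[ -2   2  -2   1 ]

1

First compute PM:
[[ 12, -12,  12,  -6],
 [ -6,   6,  -6,   3],
 [ 52, -52,  52, -26],
 [-26,  26, -26,  13]]
Now row reduce the product.
R2 ← R2 + (1/2)·R1: [0, 0, 0, 0]
R3 ← R3 − (13/3)·R1: [0, 0, 0, 0]
R4 ← R4 + (13/6)·R1: [0, 0, 0, 0]
1 nonzero row, so rank(PM) = 1.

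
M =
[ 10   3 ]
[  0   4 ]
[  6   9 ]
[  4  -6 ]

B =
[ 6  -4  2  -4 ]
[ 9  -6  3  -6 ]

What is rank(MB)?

First compute MB:
[[ 87, -58,  29, -58],
 [ 36, -24,  12, -24],
 [117, -78,  39, -78],
 [-30,  20, -10,  20]]
Now row reduce the product.
R2 ← R2 − (12/29)·R1: [0, 0, 0, 0]
R3 ← R3 − (39/29)·R1: [0, 0, 0, 0]
R4 ← R4 + (10/29)·R1: [0, 0, 0, 0]
1 nonzero row, so rank(MB) = 1.

1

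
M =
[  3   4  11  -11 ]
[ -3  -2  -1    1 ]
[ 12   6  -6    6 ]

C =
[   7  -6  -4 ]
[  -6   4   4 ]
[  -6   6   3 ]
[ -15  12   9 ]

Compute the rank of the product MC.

First compute MC:
[[ 96, -68, -62],
 [-18,  16,  10],
 [ -6, -12,  12]]
Now row reduce the product.
R2 ← R2 + (3/16)·R1: [0, 13/4, -13/8]
R3 ← R3 + (1/16)·R1: [0, -65/4, 65/8]
R3 ← R3 + (5)·R2: [0, 0, 0]
2 nonzero rows, so rank(MC) = 2.

2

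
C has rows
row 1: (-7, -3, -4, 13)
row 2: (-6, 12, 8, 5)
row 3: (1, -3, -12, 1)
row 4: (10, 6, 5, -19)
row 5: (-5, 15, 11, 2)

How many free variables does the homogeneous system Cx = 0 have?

Row reduce to echelon form.
R2 ← R2 − (6/7)·R1: [0, 102/7, 80/7, -43/7]
R3 ← R3 + (1/7)·R1: [0, -24/7, -88/7, 20/7]
R4 ← R4 + (10/7)·R1: [0, 12/7, -5/7, -3/7]
R5 ← R5 − (5/7)·R1: [0, 120/7, 97/7, -51/7]
R3 ← R3 + (4/17)·R2: [0, 0, -168/17, 24/17]
R4 ← R4 − (2/17)·R2: [0, 0, -35/17, 5/17]
R5 ← R5 − (20/17)·R2: [0, 0, 7/17, -1/17]
R4 ← R4 − (5/24)·R3: [0, 0, 0, 0]
R5 ← R5 + (1/24)·R3: [0, 0, 0, 0]
3 nonzero rows, so rank(C) = 3.
C has 4 columns; by rank–nullity, nullity = 4 − 3 = 1.

1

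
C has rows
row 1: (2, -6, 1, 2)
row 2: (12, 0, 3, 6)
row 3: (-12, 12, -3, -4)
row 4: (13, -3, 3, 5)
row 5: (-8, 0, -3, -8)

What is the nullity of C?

Row reduce to echelon form.
R2 ← R2 − (6)·R1: [0, 36, -3, -6]
R3 ← R3 + (6)·R1: [0, -24, 3, 8]
R4 ← R4 − (13/2)·R1: [0, 36, -7/2, -8]
R5 ← R5 + (4)·R1: [0, -24, 1, 0]
R3 ← R3 + (2/3)·R2: [0, 0, 1, 4]
R4 ← R4 − R2: [0, 0, -1/2, -2]
R5 ← R5 + (2/3)·R2: [0, 0, -1, -4]
R4 ← R4 + (1/2)·R3: [0, 0, 0, 0]
R5 ← R5 + R3: [0, 0, 0, 0]
3 nonzero rows, so rank(C) = 3.
C has 4 columns; by rank–nullity, nullity = 4 − 3 = 1.

1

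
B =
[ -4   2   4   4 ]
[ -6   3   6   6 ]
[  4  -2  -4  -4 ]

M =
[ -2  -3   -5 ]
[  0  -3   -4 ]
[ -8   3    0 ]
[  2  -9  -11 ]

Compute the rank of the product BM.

First compute BM:
[[-16, -18, -32],
 [-24, -27, -48],
 [ 16,  18,  32]]
Now row reduce the product.
R2 ← R2 − (3/2)·R1: [0, 0, 0]
R3 ← R3 + R1: [0, 0, 0]
1 nonzero row, so rank(BM) = 1.

1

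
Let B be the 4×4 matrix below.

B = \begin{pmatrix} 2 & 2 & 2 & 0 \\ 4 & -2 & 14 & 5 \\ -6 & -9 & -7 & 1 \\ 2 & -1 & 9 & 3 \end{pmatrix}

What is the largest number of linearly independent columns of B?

Row reduce to echelon form.
R2 ← R2 − (2)·R1: [0, -6, 10, 5]
R3 ← R3 + (3)·R1: [0, -3, -1, 1]
R4 ← R4 − R1: [0, -3, 7, 3]
R3 ← R3 − (1/2)·R2: [0, 0, -6, -3/2]
R4 ← R4 − (1/2)·R2: [0, 0, 2, 1/2]
R4 ← R4 + (1/3)·R3: [0, 0, 0, 0]
Echelon form has 3 nonzero rows, so rank(B) = 3.
The rank gives the maximum number of linearly independent columns: 3.

3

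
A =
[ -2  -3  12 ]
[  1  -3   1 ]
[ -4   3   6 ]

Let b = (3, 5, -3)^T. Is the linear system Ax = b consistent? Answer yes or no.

yes

Row reduce the augmented matrix [A | b].
R2 ← R2 + (1/2)·R1: [0, -9/2, 7, 13/2]
R3 ← R3 − (2)·R1: [0, 9, -18, -9]
R3 ← R3 + (2)·R2: [0, 0, -4, 4]
The echelon form has 3 nonzero rows, and every pivot lies in the first 3 columns, so rank(A) = rank([A|b]) = 3.
The system is consistent.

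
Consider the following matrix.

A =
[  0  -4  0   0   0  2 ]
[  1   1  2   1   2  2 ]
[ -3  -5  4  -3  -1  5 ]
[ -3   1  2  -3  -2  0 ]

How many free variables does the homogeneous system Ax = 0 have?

3

Row reduce to echelon form.
Swap R1 ↔ R2
R3 ← R3 + (3)·R1: [0, -2, 10, 0, 5, 11]
R4 ← R4 + (3)·R1: [0, 4, 8, 0, 4, 6]
R3 ← R3 − (1/2)·R2: [0, 0, 10, 0, 5, 10]
R4 ← R4 + R2: [0, 0, 8, 0, 4, 8]
R4 ← R4 − (4/5)·R3: [0, 0, 0, 0, 0, 0]
3 nonzero rows, so rank(A) = 3.
A has 6 columns; by rank–nullity, nullity = 6 − 3 = 3.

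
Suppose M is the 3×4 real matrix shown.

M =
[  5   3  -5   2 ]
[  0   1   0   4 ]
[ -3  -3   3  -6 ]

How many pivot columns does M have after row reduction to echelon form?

2

Row reduce to echelon form.
R3 ← R3 + (3/5)·R1: [0, -6/5, 0, -24/5]
R3 ← R3 + (6/5)·R2: [0, 0, 0, 0]
Echelon form has 2 nonzero rows, so rank(M) = 2.
Each nonzero row contributes one pivot column: 2 pivot columns.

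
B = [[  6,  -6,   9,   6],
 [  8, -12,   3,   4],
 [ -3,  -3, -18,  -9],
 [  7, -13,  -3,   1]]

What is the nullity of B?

Row reduce to echelon form.
R2 ← R2 − (4/3)·R1: [0, -4, -9, -4]
R3 ← R3 + (1/2)·R1: [0, -6, -27/2, -6]
R4 ← R4 − (7/6)·R1: [0, -6, -27/2, -6]
R3 ← R3 − (3/2)·R2: [0, 0, 0, 0]
R4 ← R4 − (3/2)·R2: [0, 0, 0, 0]
2 nonzero rows, so rank(B) = 2.
B has 4 columns; by rank–nullity, nullity = 4 − 2 = 2.

2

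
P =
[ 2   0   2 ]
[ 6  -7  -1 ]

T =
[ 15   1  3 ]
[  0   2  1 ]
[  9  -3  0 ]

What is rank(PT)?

2

First compute PT:
[[ 48,  -4,   6],
 [ 81,  -5,  11]]
Now row reduce the product.
R2 ← R2 − (27/16)·R1: [0, 7/4, 7/8]
2 nonzero rows, so rank(PT) = 2.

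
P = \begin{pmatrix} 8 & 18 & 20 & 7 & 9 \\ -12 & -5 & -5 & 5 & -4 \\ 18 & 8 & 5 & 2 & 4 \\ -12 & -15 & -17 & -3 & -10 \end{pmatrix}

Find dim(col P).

4

Row reduce to echelon form.
R2 ← R2 + (3/2)·R1: [0, 22, 25, 31/2, 19/2]
R3 ← R3 − (9/4)·R1: [0, -65/2, -40, -55/4, -65/4]
R4 ← R4 + (3/2)·R1: [0, 12, 13, 15/2, 7/2]
R3 ← R3 + (65/44)·R2: [0, 0, -135/44, 805/88, -195/88]
R4 ← R4 − (6/11)·R2: [0, 0, -7/11, -21/22, -37/22]
R4 ← R4 − (28/135)·R3: [0, 0, 0, -77/27, -11/9]
Echelon form has 4 nonzero rows, so rank(P) = 4.
The column space has dimension equal to the rank: 4.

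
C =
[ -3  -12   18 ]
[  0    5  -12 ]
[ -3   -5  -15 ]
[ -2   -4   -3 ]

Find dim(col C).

3

Row reduce to echelon form.
R3 ← R3 − R1: [0, 7, -33]
R4 ← R4 − (2/3)·R1: [0, 4, -15]
R3 ← R3 − (7/5)·R2: [0, 0, -81/5]
R4 ← R4 − (4/5)·R2: [0, 0, -27/5]
R4 ← R4 − (1/3)·R3: [0, 0, 0]
Echelon form has 3 nonzero rows, so rank(C) = 3.
The column space has dimension equal to the rank: 3.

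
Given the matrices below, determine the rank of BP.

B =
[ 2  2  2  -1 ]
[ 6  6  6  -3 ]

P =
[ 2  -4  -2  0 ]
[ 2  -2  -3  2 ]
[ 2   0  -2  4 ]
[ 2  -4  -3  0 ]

1

First compute BP:
[[ 10,  -8, -11,  12],
 [ 30, -24, -33,  36]]
Now row reduce the product.
R2 ← R2 − (3)·R1: [0, 0, 0, 0]
1 nonzero row, so rank(BP) = 1.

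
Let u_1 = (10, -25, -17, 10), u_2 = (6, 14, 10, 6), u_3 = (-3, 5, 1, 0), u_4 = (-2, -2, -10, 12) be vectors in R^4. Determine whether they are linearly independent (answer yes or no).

yes

Form the matrix with these vectors as rows and row reduce.
R2 ← R2 − (3/5)·R1: [0, 29, 101/5, 0]
R3 ← R3 + (3/10)·R1: [0, -5/2, -41/10, 3]
R4 ← R4 + (1/5)·R1: [0, -7, -67/5, 14]
R3 ← R3 + (5/58)·R2: [0, 0, -342/145, 3]
R4 ← R4 + (7/29)·R2: [0, 0, -1236/145, 14]
R4 ← R4 − (206/57)·R3: [0, 0, 0, 60/19]
4 nonzero rows, so the 4 vectors span a space of dimension 4.
Since 4 = 4, the vectors are linearly independent.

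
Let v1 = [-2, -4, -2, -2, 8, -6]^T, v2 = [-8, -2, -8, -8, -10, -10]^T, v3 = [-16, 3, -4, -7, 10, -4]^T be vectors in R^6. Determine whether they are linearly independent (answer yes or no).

Form the matrix with these vectors as rows and row reduce.
R2 ← R2 − (4)·R1: [0, 14, 0, 0, -42, 14]
R3 ← R3 − (8)·R1: [0, 35, 12, 9, -54, 44]
R3 ← R3 − (5/2)·R2: [0, 0, 12, 9, 51, 9]
3 nonzero rows, so the 3 vectors span a space of dimension 3.
Since 3 = 3, the vectors are linearly independent.

yes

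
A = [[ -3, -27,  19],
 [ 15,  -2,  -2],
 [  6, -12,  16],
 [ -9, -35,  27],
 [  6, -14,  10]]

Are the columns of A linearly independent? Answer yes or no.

Row reduce A to echelon form.
R2 ← R2 + (5)·R1: [0, -137, 93]
R3 ← R3 + (2)·R1: [0, -66, 54]
R4 ← R4 − (3)·R1: [0, 46, -30]
R5 ← R5 + (2)·R1: [0, -68, 48]
R3 ← R3 − (66/137)·R2: [0, 0, 1260/137]
R4 ← R4 + (46/137)·R2: [0, 0, 168/137]
R5 ← R5 − (68/137)·R2: [0, 0, 252/137]
R4 ← R4 − (2/15)·R3: [0, 0, 0]
R5 ← R5 − (1/5)·R3: [0, 0, 0]
3 pivots among 3 columns.
Every column is a pivot column, so the columns are linearly independent.

yes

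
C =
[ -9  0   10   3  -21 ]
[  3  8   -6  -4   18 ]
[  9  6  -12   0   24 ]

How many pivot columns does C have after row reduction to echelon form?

3

Row reduce to echelon form.
R2 ← R2 + (1/3)·R1: [0, 8, -8/3, -3, 11]
R3 ← R3 + R1: [0, 6, -2, 3, 3]
R3 ← R3 − (3/4)·R2: [0, 0, 0, 21/4, -21/4]
Echelon form has 3 nonzero rows, so rank(C) = 3.
Each nonzero row contributes one pivot column: 3 pivot columns.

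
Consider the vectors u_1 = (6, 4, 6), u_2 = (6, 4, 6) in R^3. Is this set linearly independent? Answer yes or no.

Form the matrix with these vectors as rows and row reduce.
R2 ← R2 − R1: [0, 0, 0]
1 nonzero row, so the 2 vectors span a space of dimension 1.
Since 1 < 2, the vectors are linearly dependent.

no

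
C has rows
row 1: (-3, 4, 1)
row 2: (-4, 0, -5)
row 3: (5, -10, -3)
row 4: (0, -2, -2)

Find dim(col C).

3

Row reduce to echelon form.
R2 ← R2 − (4/3)·R1: [0, -16/3, -19/3]
R3 ← R3 + (5/3)·R1: [0, -10/3, -4/3]
R3 ← R3 − (5/8)·R2: [0, 0, 21/8]
R4 ← R4 − (3/8)·R2: [0, 0, 3/8]
R4 ← R4 − (1/7)·R3: [0, 0, 0]
Echelon form has 3 nonzero rows, so rank(C) = 3.
The column space has dimension equal to the rank: 3.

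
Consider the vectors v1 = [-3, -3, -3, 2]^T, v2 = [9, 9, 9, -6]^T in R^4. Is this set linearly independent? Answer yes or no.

Form the matrix with these vectors as rows and row reduce.
R2 ← R2 + (3)·R1: [0, 0, 0, 0]
1 nonzero row, so the 2 vectors span a space of dimension 1.
Since 1 < 2, the vectors are linearly dependent.

no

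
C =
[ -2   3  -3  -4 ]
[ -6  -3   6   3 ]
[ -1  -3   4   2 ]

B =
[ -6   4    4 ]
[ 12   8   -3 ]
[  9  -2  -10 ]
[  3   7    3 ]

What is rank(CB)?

3

First compute CB:
[[  9,  -6,   1],
 [ 63, -39, -66],
 [ 12, -22, -29]]
Now row reduce the product.
R2 ← R2 − (7)·R1: [0, 3, -73]
R3 ← R3 − (4/3)·R1: [0, -14, -91/3]
R3 ← R3 + (14/3)·R2: [0, 0, -371]
3 nonzero rows, so rank(CB) = 3.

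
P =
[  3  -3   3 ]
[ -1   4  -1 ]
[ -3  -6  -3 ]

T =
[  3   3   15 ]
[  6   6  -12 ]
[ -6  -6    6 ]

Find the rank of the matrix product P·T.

First compute PT:
[[-27, -27,  99],
 [ 27,  27, -69],
 [-27, -27,   9]]
Now row reduce the product.
R2 ← R2 + R1: [0, 0, 30]
R3 ← R3 − R1: [0, 0, -90]
R3 ← R3 + (3)·R2: [0, 0, 0]
2 nonzero rows, so rank(PT) = 2.

2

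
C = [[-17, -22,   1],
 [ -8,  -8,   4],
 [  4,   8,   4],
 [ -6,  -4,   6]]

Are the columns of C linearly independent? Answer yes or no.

no

Row reduce C to echelon form.
R2 ← R2 − (8/17)·R1: [0, 40/17, 60/17]
R3 ← R3 + (4/17)·R1: [0, 48/17, 72/17]
R4 ← R4 − (6/17)·R1: [0, 64/17, 96/17]
R3 ← R3 − (6/5)·R2: [0, 0, 0]
R4 ← R4 − (8/5)·R2: [0, 0, 0]
2 pivots among 3 columns.
Only 2 < 3 pivot columns, so the columns are linearly dependent.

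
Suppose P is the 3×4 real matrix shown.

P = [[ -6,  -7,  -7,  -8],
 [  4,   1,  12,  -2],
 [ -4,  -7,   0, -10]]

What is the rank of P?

2

Row reduce to echelon form.
R2 ← R2 + (2/3)·R1: [0, -11/3, 22/3, -22/3]
R3 ← R3 − (2/3)·R1: [0, -7/3, 14/3, -14/3]
R3 ← R3 − (7/11)·R2: [0, 0, 0, 0]
Echelon form has 2 nonzero rows, so rank(P) = 2.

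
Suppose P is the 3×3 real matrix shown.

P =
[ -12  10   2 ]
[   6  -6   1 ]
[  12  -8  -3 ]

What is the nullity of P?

0

Row reduce to echelon form.
R2 ← R2 + (1/2)·R1: [0, -1, 2]
R3 ← R3 + R1: [0, 2, -1]
R3 ← R3 + (2)·R2: [0, 0, 3]
3 nonzero rows, so rank(P) = 3.
P has 3 columns; by rank–nullity, nullity = 3 − 3 = 0.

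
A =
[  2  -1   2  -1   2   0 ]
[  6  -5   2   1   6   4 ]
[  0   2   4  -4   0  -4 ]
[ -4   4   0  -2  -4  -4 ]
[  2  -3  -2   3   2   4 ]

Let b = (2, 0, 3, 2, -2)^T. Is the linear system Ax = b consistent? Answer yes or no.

Row reduce the augmented matrix [A | b].
R2 ← R2 − (3)·R1: [0, -2, -4, 4, 0, 4, -6]
R4 ← R4 + (2)·R1: [0, 2, 4, -4, 0, -4, 6]
R5 ← R5 − R1: [0, -2, -4, 4, 0, 4, -4]
R3 ← R3 + R2: [0, 0, 0, 0, 0, 0, -3]
R4 ← R4 + R2: [0, 0, 0, 0, 0, 0, 0]
R5 ← R5 − R2: [0, 0, 0, 0, 0, 0, 2]
R5 ← R5 + (2/3)·R3: [0, 0, 0, 0, 0, 0, 0]
The echelon form has 3 nonzero rows; the last pivot sits in the augmented column, so rank(A) = 2 but rank([A|b]) = 3.
Since the ranks differ, the system is inconsistent.

no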